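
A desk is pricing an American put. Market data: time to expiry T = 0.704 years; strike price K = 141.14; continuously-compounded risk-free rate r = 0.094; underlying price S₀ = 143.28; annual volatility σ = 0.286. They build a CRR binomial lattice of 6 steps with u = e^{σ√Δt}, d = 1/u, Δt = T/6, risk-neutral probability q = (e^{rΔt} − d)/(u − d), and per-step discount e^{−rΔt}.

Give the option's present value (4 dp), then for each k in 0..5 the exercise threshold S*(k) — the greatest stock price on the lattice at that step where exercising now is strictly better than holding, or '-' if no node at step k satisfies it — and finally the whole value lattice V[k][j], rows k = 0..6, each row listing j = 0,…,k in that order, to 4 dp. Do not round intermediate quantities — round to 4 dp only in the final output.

Δt=0.11733  u=1.10293  d=0.90668  q=0.53204  discount=0.98903
step 6 (expiry): payoffs max(K−S,0) = 61.5409 44.3121 23.3542 0.0000 0.0000 0.0000 0.0000
step 5: (k=5,j=0): S=87.7919, (K−S)⁺=53.3481, hold=51.8000 ⇒ V=53.3481 exercise | (k=5,j=1): S=106.7940, (K−S)⁺=34.3460, hold=32.7979 ⇒ V=34.3460 exercise | (k=5,j=2): S=129.9090, (K−S)⁺=11.2310, hold=10.8089 ⇒ V=11.2310 exercise | (k=5,j=3): S=158.0272, (K−S)⁺=0.0000, hold=0.0000 ⇒ V=0.0000 continue | (k=5,j=4): S=192.2314, (K−S)⁺=0.0000, hold=0.0000 ⇒ V=0.0000 continue | (k=5,j=5): S=233.8389, (K−S)⁺=0.0000, hold=0.0000 ⇒ V=0.0000 continue  boundary S*=129.9090
step 4: (k=4,j=0): S=96.8279, (K−S)⁺=44.3121, hold=42.7639 ⇒ V=44.3121 exercise | (k=4,j=1): S=117.7858, (K−S)⁺=23.3542, hold=21.8060 ⇒ V=23.3542 exercise | (k=4,j=2): S=143.2800, (K−S)⁺=0.0000, hold=5.1980 ⇒ V=5.1980 continue | (k=4,j=3): S=174.2922, (K−S)⁺=0.0000, hold=0.0000 ⇒ V=0.0000 continue | (k=4,j=4): S=212.0169, (K−S)⁺=0.0000, hold=0.0000 ⇒ V=0.0000 continue  boundary S*=117.7858
step 3: (k=3,j=0): S=106.7940, (K−S)⁺=34.3460, hold=32.7979 ⇒ V=34.3460 exercise | (k=3,j=1): S=129.9090, (K−S)⁺=11.2310, hold=13.5441 ⇒ V=13.5441 continue | (k=3,j=2): S=158.0272, (K−S)⁺=0.0000, hold=2.4058 ⇒ V=2.4058 continue | (k=3,j=3): S=192.2314, (K−S)⁺=0.0000, hold=0.0000 ⇒ V=0.0000 continue  boundary S*=106.7940
step 2: (k=2,j=0): S=117.7858, (K−S)⁺=23.3542, hold=23.0232 ⇒ V=23.3542 exercise | (k=2,j=1): S=143.2800, (K−S)⁺=0.0000, hold=7.5345 ⇒ V=7.5345 continue | (k=2,j=2): S=174.2922, (K−S)⁺=0.0000, hold=1.1135 ⇒ V=1.1135 continue  boundary S*=117.7858
step 1: (k=1,j=0): S=129.9090, (K−S)⁺=11.2310, hold=14.7736 ⇒ V=14.7736 continue | (k=1,j=1): S=158.0272, (K−S)⁺=0.0000, hold=4.0731 ⇒ V=4.0731 continue  boundary S*=-
step 0: (k=0,j=0): S=143.2800, (K−S)⁺=0.0000, hold=8.9809 ⇒ V=8.9809 continue  boundary S*=-

price = 8.9809
boundary = - - 117.7858 106.7940 117.7858 129.9090
tree:
8.9809
14.7736 4.0731
23.3542 7.5345 1.1135
34.3460 13.5441 2.4058 0.0000
44.3121 23.3542 5.1980 0.0000 0.0000
53.3481 34.3460 11.2310 0.0000 0.0000 0.0000
61.5409 44.3121 23.3542 0.0000 0.0000 0.0000 0.0000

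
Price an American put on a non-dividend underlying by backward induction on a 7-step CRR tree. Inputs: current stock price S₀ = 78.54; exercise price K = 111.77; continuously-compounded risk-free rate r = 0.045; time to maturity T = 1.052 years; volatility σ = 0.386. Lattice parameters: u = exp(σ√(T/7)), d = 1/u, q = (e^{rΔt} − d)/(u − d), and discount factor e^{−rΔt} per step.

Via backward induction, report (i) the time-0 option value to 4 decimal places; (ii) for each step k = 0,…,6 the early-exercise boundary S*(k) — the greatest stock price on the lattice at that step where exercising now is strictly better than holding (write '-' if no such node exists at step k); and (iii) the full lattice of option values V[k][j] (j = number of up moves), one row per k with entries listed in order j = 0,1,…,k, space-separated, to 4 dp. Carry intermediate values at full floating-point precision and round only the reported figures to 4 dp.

Δt=0.15029, u=1.16142, d=0.86102, q=0.48525, disc=e^(-rΔt)=0.99326
k=7 terminal: V=max(K-S,0) → 84.2164 74.6034 61.6365 44.1456 20.5524 0.0000 0.0000 0.0000
k=6: j=0 S=32.0011 intr=79.7689 cont=79.0155 V=79.7689[EX]; j=1 S=43.1659 intr=68.6041 cont=67.8508 V=68.6041[EX]; j=2 S=58.2258 intr=53.5442 cont=52.7908 V=53.5442[EX]; j=3 S=78.5400 intr=33.2300 cont=32.4767 V=33.2300[EX]; j=4 S=105.9415 intr=5.8285 cont=10.5081 V=10.5081[hold]; j=5 S=142.9030 intr=0.0000 cont=0.0000 V=0.0000[hold]; j=6 S=192.7598 intr=0.0000 cont=0.0000 V=0.0000[hold]  S*(6)=78.5400
k=5: j=0 S=37.1666 intr=74.6034 cont=73.8501 V=74.6034[EX]; j=1 S=50.1335 intr=61.6365 cont=60.8832 V=61.6365[EX]; j=2 S=67.6244 intr=44.1456 cont=43.3923 V=44.1456[EX]; j=3 S=91.2176 intr=20.5524 cont=22.0545 V=22.0545[hold]; j=4 S=123.0421 intr=0.0000 cont=5.3726 V=5.3726[hold]; j=5 S=165.9697 intr=0.0000 cont=0.0000 V=0.0000[hold]  S*(5)=67.6244
k=4: j=0 S=43.1659 intr=68.6041 cont=67.8508 V=68.6041[EX]; j=1 S=58.2258 intr=53.5442 cont=52.7908 V=53.5442[EX]; j=2 S=78.5400 intr=33.2300 cont=33.2007 V=33.2300[EX]; j=3 S=105.9415 intr=5.8285 cont=13.8656 V=13.8656[hold]; j=4 S=142.9030 intr=0.0000 cont=2.7469 V=2.7469[hold]  S*(4)=78.5400
k=3: j=0 S=50.1335 intr=61.6365 cont=60.8832 V=61.6365[EX]; j=1 S=67.6244 intr=44.1456 cont=43.3923 V=44.1456[EX]; j=2 S=91.2176 intr=20.5524 cont=23.6728 V=23.6728[hold]; j=3 S=123.0421 intr=0.0000 cont=8.4131 V=8.4131[hold]  S*(3)=67.6244
k=2: j=0 S=58.2258 intr=53.5442 cont=52.7908 V=53.5442[EX]; j=1 S=78.5400 intr=33.2300 cont=33.9806 V=33.9806[hold]; j=2 S=105.9415 intr=5.8285 cont=16.1584 V=16.1584[hold]  S*(2)=58.2258
k=1: j=0 S=67.6244 intr=44.1456 cont=43.7541 V=44.1456[EX]; j=1 S=91.2176 intr=20.5524 cont=25.1617 V=25.1617[hold]  S*(1)=67.6244
k=0: j=0 S=78.5400 intr=33.2300 cont=34.6982 V=34.6982[hold]  S*(0)=-

price = 34.6982
boundary = - 67.6244 58.2258 67.6244 78.5400 67.6244 78.5400
tree:
34.6982
44.1456 25.1617
53.5442 33.9806 16.1584
61.6365 44.1456 23.6728 8.4131
68.6041 53.5442 33.2300 13.8656 2.7469
74.6034 61.6365 44.1456 22.0545 5.3726 0.0000
79.7689 68.6041 53.5442 33.2300 10.5081 0.0000 0.0000
84.2164 74.6034 61.6365 44.1456 20.5524 0.0000 0.0000 0.0000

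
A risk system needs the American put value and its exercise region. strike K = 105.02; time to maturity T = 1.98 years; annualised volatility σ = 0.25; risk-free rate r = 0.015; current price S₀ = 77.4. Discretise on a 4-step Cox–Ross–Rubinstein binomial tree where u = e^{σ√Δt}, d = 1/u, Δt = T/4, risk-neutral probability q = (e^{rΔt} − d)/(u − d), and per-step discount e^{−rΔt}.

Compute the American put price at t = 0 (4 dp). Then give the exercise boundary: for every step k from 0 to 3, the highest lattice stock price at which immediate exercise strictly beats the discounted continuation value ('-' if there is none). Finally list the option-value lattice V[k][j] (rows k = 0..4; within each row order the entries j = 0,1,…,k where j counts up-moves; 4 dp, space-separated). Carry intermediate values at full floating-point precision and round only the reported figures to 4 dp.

Δt=0.49500  u=1.19231  d=0.83871  q=0.47722  discount=0.99260
step 4 (expiry): payoffs max(K−S,0) = 66.7210 50.5742 27.6200 0.0000 0.0000
step 3: (k=3,j=0): S=45.6642, (K−S)⁺=59.3558, hold=58.5789 ⇒ V=59.3558 exercise | (k=3,j=1): S=64.9161, (K−S)⁺=40.1039, hold=39.3270 ⇒ V=40.1039 exercise | (k=3,j=2): S=92.2846, (K−S)⁺=12.7354, hold=14.3325 ⇒ V=14.3325 continue | (k=3,j=3): S=131.1916, (K−S)⁺=0.0000, hold=0.0000 ⇒ V=0.0000 continue  boundary S*=64.9161
step 2: (k=2,j=0): S=54.4458, (K−S)⁺=50.5742, hold=49.7973 ⇒ V=50.5742 exercise | (k=2,j=1): S=77.4000, (K−S)⁺=27.6200, hold=27.5996 ⇒ V=27.6200 exercise | (k=2,j=2): S=110.0316, (K−S)⁺=0.0000, hold=7.4373 ⇒ V=7.4373 continue  boundary S*=77.4000
step 1: (k=1,j=0): S=64.9161, (K−S)⁺=40.1039, hold=39.3270 ⇒ V=40.1039 exercise | (k=1,j=1): S=92.2846, (K−S)⁺=12.7354, hold=17.8554 ⇒ V=17.8554 continue  boundary S*=64.9161
step 0: (k=0,j=0): S=77.4000, (K−S)⁺=27.6200, hold=29.2684 ⇒ V=29.2684 continue  boundary S*=-

price = 29.2684
boundary = - 64.9161 77.4000 64.9161
tree:
29.2684
40.1039 17.8554
50.5742 27.6200 7.4373
59.3558 40.1039 14.3325 0.0000
66.7210 50.5742 27.6200 0.0000 0.0000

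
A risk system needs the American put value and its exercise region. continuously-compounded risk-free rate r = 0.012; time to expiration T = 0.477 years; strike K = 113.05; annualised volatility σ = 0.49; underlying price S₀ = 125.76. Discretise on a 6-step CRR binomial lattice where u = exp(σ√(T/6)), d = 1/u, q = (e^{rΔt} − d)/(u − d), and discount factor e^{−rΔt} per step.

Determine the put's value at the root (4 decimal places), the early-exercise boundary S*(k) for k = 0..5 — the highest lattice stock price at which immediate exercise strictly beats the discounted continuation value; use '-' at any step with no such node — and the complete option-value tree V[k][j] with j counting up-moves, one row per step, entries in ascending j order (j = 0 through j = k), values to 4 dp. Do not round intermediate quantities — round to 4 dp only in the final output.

Δt=0.07950, u=1.14816, d=0.87096, q=0.46896, disc=e^(-rΔt)=0.99905
k=6 terminal: V=max(K-S,0) → 58.1551 40.6838 17.6521 0.0000 0.0000 0.0000 0.0000
k=5: j=0 S=63.0280 intr=50.0220 cont=49.9142 V=50.0220[EX]; j=1 S=83.0878 intr=29.9622 cont=29.8544 V=29.9622[EX]; j=2 S=109.5319 intr=3.5181 cont=9.3650 V=9.3650[hold]; j=3 S=144.3924 intr=0.0000 cont=0.0000 V=0.0000[hold]; j=4 S=190.3478 intr=0.0000 cont=0.0000 V=0.0000[hold]; j=5 S=250.9293 intr=0.0000 cont=0.0000 V=0.0000[hold]  S*(5)=83.0878
k=4: j=0 S=72.3662 intr=40.6838 cont=40.5760 V=40.6838[EX]; j=1 S=95.3979 intr=17.6521 cont=20.2836 V=20.2836[hold]; j=2 S=125.7600 intr=0.0000 cont=4.9685 V=4.9685[hold]; j=3 S=165.7853 intr=0.0000 cont=0.0000 V=0.0000[hold]; j=4 S=218.5494 intr=0.0000 cont=0.0000 V=0.0000[hold]  S*(4)=72.3662
k=3: j=0 S=83.0878 intr=29.9622 cont=31.0873 V=31.0873[hold]; j=1 S=109.5319 intr=3.5181 cont=13.0890 V=13.0890[hold]; j=2 S=144.3924 intr=0.0000 cont=2.6360 V=2.6360[hold]; j=3 S=190.3478 intr=0.0000 cont=0.0000 V=0.0000[hold]  S*(3)=-
k=2: j=0 S=95.3979 intr=17.6521 cont=22.6253 V=22.6253[hold]; j=1 S=125.7600 intr=0.0000 cont=8.1791 V=8.1791[hold]; j=2 S=165.7853 intr=0.0000 cont=1.3985 V=1.3985[hold]  S*(2)=-
k=1: j=0 S=109.5319 intr=3.5181 cont=15.8355 V=15.8355[hold]; j=1 S=144.3924 intr=0.0000 cont=4.9945 V=4.9945[hold]  S*(1)=-
k=0: j=0 S=125.7600 intr=0.0000 cont=10.7413 V=10.7413[hold]  S*(0)=-

price = 10.7413
boundary = - - - - 72.3662 83.0878
tree:
10.7413
15.8355 4.9945
22.6253 8.1791 1.3985
31.0873 13.0890 2.6360 0.0000
40.6838 20.2836 4.9685 0.0000 0.0000
50.0220 29.9622 9.3650 0.0000 0.0000 0.0000
58.1551 40.6838 17.6521 0.0000 0.0000 0.0000 0.0000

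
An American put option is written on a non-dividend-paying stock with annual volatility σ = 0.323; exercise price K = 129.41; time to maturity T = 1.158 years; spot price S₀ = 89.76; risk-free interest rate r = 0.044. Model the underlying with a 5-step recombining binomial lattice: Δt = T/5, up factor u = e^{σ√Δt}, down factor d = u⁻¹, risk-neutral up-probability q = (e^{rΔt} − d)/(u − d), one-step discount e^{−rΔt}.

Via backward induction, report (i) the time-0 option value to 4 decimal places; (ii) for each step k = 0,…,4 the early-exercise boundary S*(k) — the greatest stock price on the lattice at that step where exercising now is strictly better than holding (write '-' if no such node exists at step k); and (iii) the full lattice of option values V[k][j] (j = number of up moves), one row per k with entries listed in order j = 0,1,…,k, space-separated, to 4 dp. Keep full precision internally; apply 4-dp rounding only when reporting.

price = 39.8604
boundary = - 76.8378 89.7600 76.8378 89.7600
tree:
39.8604
52.5722 27.6679
63.6341 39.6500 15.9698
73.1035 52.5722 25.8722 6.1593
81.2096 63.6341 39.6500 12.2979 0.0000
88.1488 73.1035 52.5722 24.5546 0.0000 0.0000

params: Δt=0.23160 u=1.16818 d=0.85604 q=0.49403 e^(-rΔt)=0.98986
t_5 payoffs: 88.1488 73.1035 52.5722 24.5546 0.0000 0.0000
t_4: node(4,0) S=48.2004 payoff=81.2096 vs cont=79.8976 → 81.2096 [stop]  node(4,1) S=65.7759 payoff=63.6341 vs cont=62.3221 → 63.6341 [stop]  node(4,2) S=89.7600 payoff=39.6500 vs cont=38.3380 → 39.6500 [stop]  node(4,3) S=122.4896 payoff=6.9204 vs cont=12.2979 → 12.2979 [wait]  node(4,4) S=167.1535 payoff=0.0000 vs cont=0.0000 → 0.0000 [wait]  ⇒ S*(4)=89.7600
t_3: node(3,0) S=56.3065 payoff=73.1035 vs cont=71.7915 → 73.1035 [stop]  node(3,1) S=76.8378 payoff=52.5722 vs cont=51.2602 → 52.5722 [stop]  node(3,2) S=104.8554 payoff=24.5546 vs cont=25.8722 → 25.8722 [wait]  node(3,3) S=143.0893 payoff=0.0000 vs cont=6.1593 → 6.1593 [wait]  ⇒ S*(3)=76.8378
t_2: node(2,0) S=65.7759 payoff=63.6341 vs cont=62.3221 → 63.6341 [stop]  node(2,1) S=89.7600 payoff=39.6500 vs cont=38.9823 → 39.6500 [stop]  node(2,2) S=122.4896 payoff=6.9204 vs cont=15.9698 → 15.9698 [wait]  ⇒ S*(2)=89.7600
t_1: node(1,0) S=76.8378 payoff=52.5722 vs cont=51.2602 → 52.5722 [stop]  node(1,1) S=104.8554 payoff=24.5546 vs cont=27.6679 → 27.6679 [wait]  ⇒ S*(1)=76.8378
t_0: node(0,0) S=89.7600 payoff=39.6500 vs cont=39.8604 → 39.8604 [wait]  ⇒ S*(0)=-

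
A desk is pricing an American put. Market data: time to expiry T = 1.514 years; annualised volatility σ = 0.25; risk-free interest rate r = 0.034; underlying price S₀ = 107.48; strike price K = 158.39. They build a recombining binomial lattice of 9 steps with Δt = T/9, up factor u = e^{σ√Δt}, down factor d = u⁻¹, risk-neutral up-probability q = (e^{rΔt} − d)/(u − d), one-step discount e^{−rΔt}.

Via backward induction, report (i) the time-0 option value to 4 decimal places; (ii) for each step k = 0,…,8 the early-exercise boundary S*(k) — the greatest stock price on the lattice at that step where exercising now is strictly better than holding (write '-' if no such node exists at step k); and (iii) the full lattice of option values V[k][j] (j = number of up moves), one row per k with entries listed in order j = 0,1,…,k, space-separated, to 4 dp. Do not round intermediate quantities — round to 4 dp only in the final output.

Δt=0.16822  u=1.10798  d=0.90254  q=0.50231  discount=0.99430
step 9 (expiry): payoffs max(K−S,0) = 115.6784 105.9566 94.0219 79.3706 61.3845 39.3045 12.1986 0.0000 0.0000 0.0000
step 8: (k=8,j=0): S=47.3235, (K−S)⁺=111.0665, hold=110.1632 ⇒ V=111.0665 exercise | (k=8,j=1): S=58.0951, (K−S)⁺=100.2949, hold=99.3916 ⇒ V=100.2949 exercise | (k=8,j=2): S=71.3185, (K−S)⁺=87.0715, hold=86.1682 ⇒ V=87.0715 exercise | (k=8,j=3): S=87.5518, (K−S)⁺=70.8382, hold=69.9349 ⇒ V=70.8382 exercise | (k=8,j=4): S=107.4800, (K−S)⁺=50.9100, hold=50.0067 ⇒ V=50.9100 exercise | (k=8,j=5): S=131.9442, (K−S)⁺=26.4458, hold=25.5424 ⇒ V=26.4458 exercise | (k=8,j=6): S=161.9769, (K−S)⁺=0.0000, hold=6.0365 ⇒ V=6.0365 continue | (k=8,j=7): S=198.8455, (K−S)⁺=0.0000, hold=0.0000 ⇒ V=0.0000 continue | (k=8,j=8): S=244.1061, (K−S)⁺=0.0000, hold=0.0000 ⇒ V=0.0000 continue  boundary S*=131.9442
step 7: (k=7,j=0): S=52.4334, (K−S)⁺=105.9566, hold=105.0533 ⇒ V=105.9566 exercise | (k=7,j=1): S=64.3681, (K−S)⁺=94.0219, hold=93.1185 ⇒ V=94.0219 exercise | (k=7,j=2): S=79.0194, (K−S)⁺=79.3706, hold=78.4673 ⇒ V=79.3706 exercise | (k=7,j=3): S=97.0055, (K−S)⁺=61.3845, hold=60.4812 ⇒ V=61.3845 exercise | (k=7,j=4): S=119.0855, (K−S)⁺=39.3045, hold=38.4011 ⇒ V=39.3045 exercise | (k=7,j=5): S=146.1914, (K−S)⁺=12.1986, hold=16.1017 ⇒ V=16.1017 continue | (k=7,j=6): S=179.4669, (K−S)⁺=0.0000, hold=2.9872 ⇒ V=2.9872 continue | (k=7,j=7): S=220.3166, (K−S)⁺=0.0000, hold=0.0000 ⇒ V=0.0000 continue  boundary S*=119.0855
step 6: (k=6,j=0): S=58.0951, (K−S)⁺=100.2949, hold=99.3916 ⇒ V=100.2949 exercise | (k=6,j=1): S=71.3185, (K−S)⁺=87.0715, hold=86.1682 ⇒ V=87.0715 exercise | (k=6,j=2): S=87.5518, (K−S)⁺=70.8382, hold=69.9349 ⇒ V=70.8382 exercise | (k=6,j=3): S=107.4800, (K−S)⁺=50.9100, hold=50.0067 ⇒ V=50.9100 exercise | (k=6,j=4): S=131.9442, (K−S)⁺=26.4458, hold=27.4918 ⇒ V=27.4918 continue | (k=6,j=5): S=161.9769, (K−S)⁺=0.0000, hold=9.4599 ⇒ V=9.4599 continue | (k=6,j=6): S=198.8455, (K−S)⁺=0.0000, hold=1.4782 ⇒ V=1.4782 continue  boundary S*=107.4800
step 5: (k=5,j=0): S=64.3681, (K−S)⁺=94.0219, hold=93.1185 ⇒ V=94.0219 exercise | (k=5,j=1): S=79.0194, (K−S)⁺=79.3706, hold=78.4673 ⇒ V=79.3706 exercise | (k=5,j=2): S=97.0055, (K−S)⁺=61.3845, hold=60.4812 ⇒ V=61.3845 exercise | (k=5,j=3): S=119.0855, (K−S)⁺=39.3045, hold=38.9236 ⇒ V=39.3045 exercise | (k=5,j=4): S=146.1914, (K−S)⁺=12.1986, hold=18.3291 ⇒ V=18.3291 continue | (k=5,j=5): S=179.4669, (K−S)⁺=0.0000, hold=5.4195 ⇒ V=5.4195 continue  boundary S*=119.0855
step 4: (k=4,j=0): S=71.3185, (K−S)⁺=87.0715, hold=86.1682 ⇒ V=87.0715 exercise | (k=4,j=1): S=87.5518, (K−S)⁺=70.8382, hold=69.9349 ⇒ V=70.8382 exercise | (k=4,j=2): S=107.4800, (K−S)⁺=50.9100, hold=50.0067 ⇒ V=50.9100 exercise | (k=4,j=3): S=131.9442, (K−S)⁺=26.4458, hold=28.6043 ⇒ V=28.6043 continue | (k=4,j=4): S=161.9769, (K−S)⁺=0.0000, hold=11.7769 ⇒ V=11.7769 continue  boundary S*=107.4800
step 3: (k=3,j=0): S=79.0194, (K−S)⁺=79.3706, hold=78.4673 ⇒ V=79.3706 exercise | (k=3,j=1): S=97.0055, (K−S)⁺=61.3845, hold=60.4812 ⇒ V=61.3845 exercise | (k=3,j=2): S=119.0855, (K−S)⁺=39.3045, hold=39.4792 ⇒ V=39.4792 continue | (k=3,j=3): S=146.1914, (K−S)⁺=12.1986, hold=20.0368 ⇒ V=20.0368 continue  boundary S*=97.0055
step 2: (k=2,j=0): S=87.5518, (K−S)⁺=70.8382, hold=69.9349 ⇒ V=70.8382 exercise | (k=2,j=1): S=107.4800, (K−S)⁺=50.9100, hold=50.0939 ⇒ V=50.9100 exercise | (k=2,j=2): S=131.9442, (K−S)⁺=26.4458, hold=29.5436 ⇒ V=29.5436 continue  boundary S*=107.4800
step 1: (k=1,j=0): S=97.0055, (K−S)⁺=61.3845, hold=60.4812 ⇒ V=61.3845 exercise | (k=1,j=1): S=119.0855, (K−S)⁺=39.3045, hold=39.9483 ⇒ V=39.9483 continue  boundary S*=97.0055
step 0: (k=0,j=0): S=107.4800, (K−S)⁺=50.9100, hold=50.3282 ⇒ V=50.9100 exercise  boundary S*=107.4800

price = 50.9100
boundary = 107.4800 97.0055 107.4800 97.0055 107.4800 119.0855 107.4800 119.0855 131.9442
tree:
50.9100
61.3845 39.9483
70.8382 50.9100 29.5436
79.3706 61.3845 39.4792 20.0368
87.0715 70.8382 50.9100 28.6043 11.7769
94.0219 79.3706 61.3845 39.3045 18.3291 5.4195
100.2949 87.0715 70.8382 50.9100 27.4918 9.4599 1.4782
105.9566 94.0219 79.3706 61.3845 39.3045 16.1017 2.9872 0.0000
111.0665 100.2949 87.0715 70.8382 50.9100 26.4458 6.0365 0.0000 0.0000
115.6784 105.9566 94.0219 79.3706 61.3845 39.3045 12.1986 0.0000 0.0000 0.0000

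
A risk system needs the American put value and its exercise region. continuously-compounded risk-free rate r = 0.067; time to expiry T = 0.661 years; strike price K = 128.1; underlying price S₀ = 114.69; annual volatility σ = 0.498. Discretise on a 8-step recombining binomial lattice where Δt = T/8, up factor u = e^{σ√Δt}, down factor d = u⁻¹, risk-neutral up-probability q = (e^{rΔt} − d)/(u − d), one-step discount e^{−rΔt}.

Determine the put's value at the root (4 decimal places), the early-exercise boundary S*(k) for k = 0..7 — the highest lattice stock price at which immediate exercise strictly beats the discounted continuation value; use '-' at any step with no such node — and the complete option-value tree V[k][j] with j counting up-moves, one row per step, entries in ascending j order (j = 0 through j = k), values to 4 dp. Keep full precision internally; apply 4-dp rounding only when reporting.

price = 24.5961
boundary = - - - 74.6484 64.6922 74.6484 86.1368 99.3933
tree:
24.5961
32.8860 16.0262
42.6326 22.8557 8.9173
53.4516 31.5690 13.8137 3.7911
63.4078 41.9901 20.8034 6.5086 0.9327
72.0360 53.4516 30.2331 10.9727 1.8163 0.0000
79.5135 63.4078 41.9632 18.0544 3.5367 0.0000 0.0000
85.9937 72.0360 53.4516 28.7067 6.8867 0.0000 0.0000 0.0000
91.6096 79.5135 63.4078 41.9632 13.4100 0.0000 0.0000 0.0000 0.0000

Δt=0.08263, u=1.15390, d=0.86663, q=0.48360, disc=e^(-rΔt)=0.99448
k=8 terminal: V=max(K-S,0) → 91.6096 79.5135 63.4078 41.9632 13.4100 0.0000 0.0000 0.0000 0.0000
k=7: j=0 S=42.1063 intr=85.9937 cont=85.2865 V=85.9937[EX]; j=1 S=56.0640 intr=72.0360 cont=71.3289 V=72.0360[EX]; j=2 S=74.6484 intr=53.4516 cont=52.7444 V=53.4516[EX]; j=3 S=99.3933 intr=28.7067 cont=27.9995 V=28.7067[EX]; j=4 S=132.3408 intr=0.0000 cont=6.8867 V=6.8867[hold]; j=5 S=176.2100 intr=0.0000 cont=0.0000 V=0.0000[hold]; j=6 S=234.6212 intr=0.0000 cont=0.0000 V=0.0000[hold]; j=7 S=312.3950 intr=0.0000 cont=0.0000 V=0.0000[hold]  S*(7)=99.3933
k=6: j=0 S=48.5865 intr=79.5135 cont=78.8063 V=79.5135[EX]; j=1 S=64.6922 intr=63.4078 cont=62.7006 V=63.4078[EX]; j=2 S=86.1368 intr=41.9632 cont=41.2560 V=41.9632[EX]; j=3 S=114.6900 intr=13.4100 cont=18.0544 V=18.0544[hold]; j=4 S=152.7082 intr=0.0000 cont=3.5367 V=3.5367[hold]; j=5 S=203.3288 intr=0.0000 cont=0.0000 V=0.0000[hold]; j=6 S=270.7296 intr=0.0000 cont=0.0000 V=0.0000[hold]  S*(6)=86.1368
k=5: j=0 S=56.0640 intr=72.0360 cont=71.3289 V=72.0360[EX]; j=1 S=74.6484 intr=53.4516 cont=52.7444 V=53.4516[EX]; j=2 S=99.3933 intr=28.7067 cont=30.2331 V=30.2331[hold]; j=3 S=132.3408 intr=0.0000 cont=10.9727 V=10.9727[hold]; j=4 S=176.2100 intr=0.0000 cont=1.8163 V=1.8163[hold]; j=5 S=234.6212 intr=0.0000 cont=0.0000 V=0.0000[hold]  S*(5)=74.6484
k=4: j=0 S=64.6922 intr=63.4078 cont=62.7006 V=63.4078[EX]; j=1 S=86.1368 intr=41.9632 cont=41.9901 V=41.9901[hold]; j=2 S=114.6900 intr=13.4100 cont=20.8034 V=20.8034[hold]; j=3 S=152.7082 intr=0.0000 cont=6.5086 V=6.5086[hold]; j=4 S=203.3288 intr=0.0000 cont=0.9327 V=0.9327[hold]  S*(4)=64.6922
k=3: j=0 S=74.6484 intr=53.4516 cont=52.7574 V=53.4516[EX]; j=1 S=99.3933 intr=28.7067 cont=31.5690 V=31.5690[hold]; j=2 S=132.3408 intr=0.0000 cont=13.8137 V=13.8137[hold]; j=3 S=176.2100 intr=0.0000 cont=3.7911 V=3.7911[hold]  S*(3)=74.6484
k=2: j=0 S=86.1368 intr=41.9632 cont=42.6326 V=42.6326[hold]; j=1 S=114.6900 intr=13.4100 cont=22.8557 V=22.8557[hold]; j=2 S=152.7082 intr=0.0000 cont=8.9173 V=8.9173[hold]  S*(2)=-
k=1: j=0 S=99.3933 intr=28.7067 cont=32.8860 V=32.8860[hold]; j=1 S=132.3408 intr=0.0000 cont=16.0262 V=16.0262[hold]  S*(1)=-
k=0: j=0 S=114.6900 intr=13.4100 cont=24.5961 V=24.5961[hold]  S*(0)=-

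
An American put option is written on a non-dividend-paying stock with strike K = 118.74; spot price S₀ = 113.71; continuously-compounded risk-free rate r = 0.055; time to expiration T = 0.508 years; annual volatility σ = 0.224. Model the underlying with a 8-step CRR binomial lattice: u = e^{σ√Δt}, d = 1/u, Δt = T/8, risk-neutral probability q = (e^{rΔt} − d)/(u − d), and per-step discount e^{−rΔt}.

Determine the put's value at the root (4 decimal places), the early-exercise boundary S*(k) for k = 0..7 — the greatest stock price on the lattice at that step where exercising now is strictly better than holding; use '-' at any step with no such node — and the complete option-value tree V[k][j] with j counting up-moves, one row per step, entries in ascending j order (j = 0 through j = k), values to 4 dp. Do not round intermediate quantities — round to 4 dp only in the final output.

price = 8.8805
boundary = - - - 95.9966 101.5711 95.9966 101.5711 107.4693
tree:
8.8805
12.5733 5.4888
17.2232 8.3121 2.8870
22.7434 12.1798 4.7530 1.1623
28.0120 17.1689 7.5988 2.1251 0.2703
32.9914 22.7434 11.7033 3.8135 0.5613 0.0000
37.6975 28.0120 17.1689 6.6736 1.1659 0.0000 0.0000
42.1453 32.9914 22.7434 11.2707 2.4217 0.0000 0.0000 0.0000
46.3490 37.6975 28.0120 17.1689 5.0300 0.0000 0.0000 0.0000 0.0000

params: Δt=0.06350 u=1.05807 d=0.94512 q=0.51687 e^(-rΔt)=0.99651
t_8 payoffs: 46.3490 37.6975 28.0120 17.1689 5.0300 0.0000 0.0000 0.0000 0.0000
t_7: node(7,0) S=76.5947 payoff=42.1453 vs cont=41.7313 → 42.1453 [stop]  node(7,1) S=85.7486 payoff=32.9914 vs cont=32.5774 → 32.9914 [stop]  node(7,2) S=95.9966 payoff=22.7434 vs cont=22.3294 → 22.7434 [stop]  node(7,3) S=107.4693 payoff=11.2707 vs cont=10.8567 → 11.2707 [stop]  node(7,4) S=120.3131 payoff=0.0000 vs cont=2.4217 → 2.4217 [wait]  node(7,5) S=134.6919 payoff=0.0000 vs cont=0.0000 → 0.0000 [wait]  node(7,6) S=150.7891 payoff=0.0000 vs cont=0.0000 → 0.0000 [wait]  node(7,7) S=168.8102 payoff=0.0000 vs cont=0.0000 → 0.0000 [wait]  ⇒ S*(7)=107.4693
t_6: node(6,0) S=81.0425 payoff=37.6975 vs cont=37.2835 → 37.6975 [stop]  node(6,1) S=90.7280 payoff=28.0120 vs cont=27.5980 → 28.0120 [stop]  node(6,2) S=101.5711 payoff=17.1689 vs cont=16.7549 → 17.1689 [stop]  node(6,3) S=113.7100 payoff=5.0300 vs cont=6.6736 → 6.6736 [wait]  node(6,4) S=127.2997 payoff=0.0000 vs cont=1.1659 → 1.1659 [wait]  node(6,5) S=142.5134 payoff=0.0000 vs cont=0.0000 → 0.0000 [wait]  node(6,6) S=159.5454 payoff=0.0000 vs cont=0.0000 → 0.0000 [wait]  ⇒ S*(6)=101.5711
t_5: node(5,0) S=85.7486 payoff=32.9914 vs cont=32.5774 → 32.9914 [stop]  node(5,1) S=95.9966 payoff=22.7434 vs cont=22.3294 → 22.7434 [stop]  node(5,2) S=107.4693 payoff=11.2707 vs cont=11.7033 → 11.7033 [wait]  node(5,3) S=120.3131 payoff=0.0000 vs cont=3.8135 → 3.8135 [wait]  node(5,4) S=134.6919 payoff=0.0000 vs cont=0.5613 → 0.5613 [wait]  node(5,5) S=150.7891 payoff=0.0000 vs cont=0.0000 → 0.0000 [wait]  ⇒ S*(5)=95.9966
t_4: node(4,0) S=90.7280 payoff=28.0120 vs cont=27.5980 → 28.0120 [stop]  node(4,1) S=101.5711 payoff=17.1689 vs cont=16.9777 → 17.1689 [stop]  node(4,2) S=113.7100 payoff=5.0300 vs cont=7.5988 → 7.5988 [wait]  node(4,3) S=127.2997 payoff=0.0000 vs cont=2.1251 → 2.1251 [wait]  node(4,4) S=142.5134 payoff=0.0000 vs cont=0.2703 → 0.2703 [wait]  ⇒ S*(4)=101.5711
t_3: node(3,0) S=95.9966 payoff=22.7434 vs cont=22.3294 → 22.7434 [stop]  node(3,1) S=107.4693 payoff=11.2707 vs cont=12.1798 → 12.1798 [wait]  node(3,2) S=120.3131 payoff=0.0000 vs cont=4.7530 → 4.7530 [wait]  node(3,3) S=134.6919 payoff=0.0000 vs cont=1.1623 → 1.1623 [wait]  ⇒ S*(3)=95.9966
t_2: node(2,0) S=101.5711 payoff=17.1689 vs cont=17.2232 → 17.2232 [wait]  node(2,1) S=113.7100 payoff=5.0300 vs cont=8.3121 → 8.3121 [wait]  node(2,2) S=127.2997 payoff=0.0000 vs cont=2.8870 → 2.8870 [wait]  ⇒ S*(2)=-
t_1: node(1,0) S=107.4693 payoff=11.2707 vs cont=12.5733 → 12.5733 [wait]  node(1,1) S=120.3131 payoff=0.0000 vs cont=5.4888 → 5.4888 [wait]  ⇒ S*(1)=-
t_0: node(0,0) S=113.7100 payoff=5.0300 vs cont=8.8805 → 8.8805 [wait]  ⇒ S*(0)=-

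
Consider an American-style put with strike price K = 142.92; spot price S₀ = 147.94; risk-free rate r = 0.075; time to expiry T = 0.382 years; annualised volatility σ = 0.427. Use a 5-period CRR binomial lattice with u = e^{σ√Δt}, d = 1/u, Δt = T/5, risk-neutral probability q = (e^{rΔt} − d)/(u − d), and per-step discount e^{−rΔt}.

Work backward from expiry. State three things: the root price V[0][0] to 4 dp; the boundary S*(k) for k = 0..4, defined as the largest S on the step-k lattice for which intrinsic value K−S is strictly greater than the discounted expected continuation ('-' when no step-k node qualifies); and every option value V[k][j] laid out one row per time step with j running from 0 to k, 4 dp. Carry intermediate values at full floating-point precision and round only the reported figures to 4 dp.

price = 11.9410
boundary = - - - 103.8275 116.8343
tree:
11.9410
18.4369 5.4475
27.4746 9.4240 1.4510
39.0925 15.9323 2.8888 0.0000
50.6512 26.0857 5.7511 0.0000 0.0000
60.9231 39.0925 11.4496 0.0000 0.0000 0.0000

params: Δt=0.07640 u=1.12527 d=0.88867 q=0.49482 e^(-rΔt)=0.99429
t_5 payoffs: 60.9231 39.0925 11.4496 0.0000 0.0000 0.0000
t_4: node(4,0) S=92.2688 payoff=50.6512 vs cont=49.8346 → 50.6512 [stop]  node(4,1) S=116.8343 payoff=26.0857 vs cont=25.2691 → 26.0857 [stop]  node(4,2) S=147.9400 payoff=0.0000 vs cont=5.7511 → 5.7511 [wait]  node(4,3) S=187.3272 payoff=0.0000 vs cont=0.0000 → 0.0000 [wait]  node(4,4) S=237.2009 payoff=0.0000 vs cont=0.0000 → 0.0000 [wait]  ⇒ S*(4)=116.8343
t_3: node(3,0) S=103.8275 payoff=39.0925 vs cont=38.2759 → 39.0925 [stop]  node(3,1) S=131.4704 payoff=11.4496 vs cont=15.9323 → 15.9323 [wait]  node(3,2) S=166.4728 payoff=0.0000 vs cont=2.8888 → 2.8888 [wait]  node(3,3) S=210.7942 payoff=0.0000 vs cont=0.0000 → 0.0000 [wait]  ⇒ S*(3)=103.8275
t_2: node(2,0) S=116.8343 payoff=26.0857 vs cont=27.4746 → 27.4746 [wait]  node(2,1) S=147.9400 payoff=0.0000 vs cont=9.4240 → 9.4240 [wait]  node(2,2) S=187.3272 payoff=0.0000 vs cont=1.4510 → 1.4510 [wait]  ⇒ S*(2)=-
t_1: node(1,0) S=131.4704 payoff=11.4496 vs cont=18.4369 → 18.4369 [wait]  node(1,1) S=166.4728 payoff=0.0000 vs cont=5.4475 → 5.4475 [wait]  ⇒ S*(1)=-
t_0: node(0,0) S=147.9400 payoff=0.0000 vs cont=11.9410 → 11.9410 [wait]  ⇒ S*(0)=-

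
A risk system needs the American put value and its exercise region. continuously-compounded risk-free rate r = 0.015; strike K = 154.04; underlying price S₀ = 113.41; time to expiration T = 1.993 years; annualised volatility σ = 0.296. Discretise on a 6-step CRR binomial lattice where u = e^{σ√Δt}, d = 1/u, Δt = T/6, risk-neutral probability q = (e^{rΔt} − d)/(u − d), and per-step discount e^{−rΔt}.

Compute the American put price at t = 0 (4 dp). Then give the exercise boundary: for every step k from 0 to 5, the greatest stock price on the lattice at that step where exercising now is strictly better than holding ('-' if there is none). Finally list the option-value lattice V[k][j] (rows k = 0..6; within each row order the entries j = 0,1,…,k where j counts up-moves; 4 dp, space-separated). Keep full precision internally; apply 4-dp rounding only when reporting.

Δt=0.33217, u=1.18601, d=0.84316, q=0.47202, disc=e^(-rΔt)=0.99503
k=6 terminal: V=max(K-S,0) → 113.2910 96.7215 73.4143 40.6300 0.0000 0.0000 0.0000
k=5: j=0 S=48.3288 intr=105.7112 cont=104.9456 V=105.7112[EX]; j=1 S=67.9805 intr=86.0595 cont=85.2939 V=86.0595[EX]; j=2 S=95.6230 intr=58.4170 cont=57.6514 V=58.4170[EX]; j=3 S=134.5056 intr=19.5344 cont=21.3451 V=21.3451[hold]; j=4 S=189.1989 intr=0.0000 cont=0.0000 V=0.0000[hold]; j=5 S=266.1317 intr=0.0000 cont=0.0000 V=0.0000[hold]  S*(5)=95.6230
k=4: j=0 S=57.3185 intr=96.7215 cont=95.9559 V=96.7215[EX]; j=1 S=80.6257 intr=73.4143 cont=72.6488 V=73.4143[EX]; j=2 S=113.4100 intr=40.6300 cont=40.7149 V=40.7149[hold]; j=3 S=159.5253 intr=0.0000 cont=11.2137 V=11.2137[hold]; j=4 S=224.3921 intr=0.0000 cont=0.0000 V=0.0000[hold]  S*(4)=80.6257
k=3: j=0 S=67.9805 intr=86.0595 cont=85.2939 V=86.0595[EX]; j=1 S=95.6230 intr=58.4170 cont=57.6913 V=58.4170[EX]; j=2 S=134.5056 intr=19.5344 cont=26.6565 V=26.6565[hold]; j=3 S=189.1989 intr=0.0000 cont=5.8912 V=5.8912[hold]  S*(3)=95.6230
k=2: j=0 S=80.6257 intr=73.4143 cont=72.6488 V=73.4143[EX]; j=1 S=113.4100 intr=40.6300 cont=43.2095 V=43.2095[hold]; j=2 S=159.5253 intr=0.0000 cont=16.7710 V=16.7710[hold]  S*(2)=80.6257
k=1: j=0 S=95.6230 intr=58.4170 cont=58.8629 V=58.8629[hold]; j=1 S=134.5056 intr=19.5344 cont=30.5772 V=30.5772[hold]  S*(1)=-
k=0: j=0 S=113.4100 intr=40.6300 cont=45.2852 V=45.2852[hold]  S*(0)=-

price = 45.2852
boundary = - - 80.6257 95.6230 80.6257 95.6230
tree:
45.2852
58.8629 30.5772
73.4143 43.2095 16.7710
86.0595 58.4170 26.6565 5.8912
96.7215 73.4143 40.7149 11.2137 0.0000
105.7112 86.0595 58.4170 21.3451 0.0000 0.0000
113.2910 96.7215 73.4143 40.6300 0.0000 0.0000 0.0000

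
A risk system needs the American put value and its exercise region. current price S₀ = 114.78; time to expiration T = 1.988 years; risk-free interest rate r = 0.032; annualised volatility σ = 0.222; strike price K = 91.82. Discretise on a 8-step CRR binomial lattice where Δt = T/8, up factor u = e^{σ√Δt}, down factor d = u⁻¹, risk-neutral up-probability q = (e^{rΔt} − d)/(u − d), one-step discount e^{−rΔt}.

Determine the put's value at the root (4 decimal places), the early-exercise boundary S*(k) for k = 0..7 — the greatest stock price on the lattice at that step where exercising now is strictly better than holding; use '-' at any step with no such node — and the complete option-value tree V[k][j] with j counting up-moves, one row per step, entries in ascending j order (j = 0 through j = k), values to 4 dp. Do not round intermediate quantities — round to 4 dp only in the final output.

Δt=0.24850  u=1.11702  d=0.89524  q=0.50836  discount=0.99208
step 8 (expiry): payoffs max(K−S,0) = 44.4644 32.7326 18.0943 0.0000 0.0000 0.0000 0.0000 0.0000 0.0000
step 7: (k=7,j=0): S=52.8973, (K−S)⁺=38.9227, hold=38.1955 ⇒ V=38.9227 exercise | (k=7,j=1): S=66.0020, (K−S)⁺=25.8180, hold=25.0908 ⇒ V=25.8180 exercise | (k=7,j=2): S=82.3532, (K−S)⁺=9.4668, hold=8.8254 ⇒ V=9.4668 exercise | (k=7,j=3): S=102.7553, (K−S)⁺=0.0000, hold=0.0000 ⇒ V=0.0000 continue | (k=7,j=4): S=128.2118, (K−S)⁺=0.0000, hold=0.0000 ⇒ V=0.0000 continue | (k=7,j=5): S=159.9749, (K−S)⁺=0.0000, hold=0.0000 ⇒ V=0.0000 continue | (k=7,j=6): S=199.6069, (K−S)⁺=0.0000, hold=0.0000 ⇒ V=0.0000 continue | (k=7,j=7): S=249.0572, (K−S)⁺=0.0000, hold=0.0000 ⇒ V=0.0000 continue  boundary S*=82.3532
step 6: (k=6,j=0): S=59.0874, (K−S)⁺=32.7326, hold=32.0053 ⇒ V=32.7326 exercise | (k=6,j=1): S=73.7257, (K−S)⁺=18.0943, hold=17.3671 ⇒ V=18.0943 exercise | (k=6,j=2): S=91.9904, (K−S)⁺=0.0000, hold=4.6174 ⇒ V=4.6174 continue | (k=6,j=3): S=114.7800, (K−S)⁺=0.0000, hold=0.0000 ⇒ V=0.0000 continue | (k=6,j=4): S=143.2155, (K−S)⁺=0.0000, hold=0.0000 ⇒ V=0.0000 continue | (k=6,j=5): S=178.6955, (K−S)⁺=0.0000, hold=0.0000 ⇒ V=0.0000 continue | (k=6,j=6): S=222.9653, (K−S)⁺=0.0000, hold=0.0000 ⇒ V=0.0000 continue  boundary S*=73.7257
step 5: (k=5,j=0): S=66.0020, (K−S)⁺=25.8180, hold=25.0908 ⇒ V=25.8180 exercise | (k=5,j=1): S=82.3532, (K−S)⁺=9.4668, hold=11.1541 ⇒ V=11.1541 continue | (k=5,j=2): S=102.7553, (K−S)⁺=0.0000, hold=2.2521 ⇒ V=2.2521 continue | (k=5,j=3): S=128.2118, (K−S)⁺=0.0000, hold=0.0000 ⇒ V=0.0000 continue | (k=5,j=4): S=159.9749, (K−S)⁺=0.0000, hold=0.0000 ⇒ V=0.0000 continue | (k=5,j=5): S=199.6069, (K−S)⁺=0.0000, hold=0.0000 ⇒ V=0.0000 continue  boundary S*=66.0020
step 4: (k=4,j=0): S=73.7257, (K−S)⁺=18.0943, hold=18.2181 ⇒ V=18.2181 continue | (k=4,j=1): S=91.9904, (K−S)⁺=0.0000, hold=6.5762 ⇒ V=6.5762 continue | (k=4,j=2): S=114.7800, (K−S)⁺=0.0000, hold=1.0985 ⇒ V=1.0985 continue | (k=4,j=3): S=143.2155, (K−S)⁺=0.0000, hold=0.0000 ⇒ V=0.0000 continue | (k=4,j=4): S=178.6955, (K−S)⁺=0.0000, hold=0.0000 ⇒ V=0.0000 continue  boundary S*=-
step 3: (k=3,j=0): S=82.3532, (K−S)⁺=9.4668, hold=12.2024 ⇒ V=12.2024 continue | (k=3,j=1): S=102.7553, (K−S)⁺=0.0000, hold=3.7615 ⇒ V=3.7615 continue | (k=3,j=2): S=128.2118, (K−S)⁺=0.0000, hold=0.5358 ⇒ V=0.5358 continue | (k=3,j=3): S=159.9749, (K−S)⁺=0.0000, hold=0.0000 ⇒ V=0.0000 continue  boundary S*=-
step 2: (k=2,j=0): S=91.9904, (K−S)⁺=0.0000, hold=7.8487 ⇒ V=7.8487 continue | (k=2,j=1): S=114.7800, (K−S)⁺=0.0000, hold=2.1049 ⇒ V=2.1049 continue | (k=2,j=2): S=143.2155, (K−S)⁺=0.0000, hold=0.2613 ⇒ V=0.2613 continue  boundary S*=-
step 1: (k=1,j=0): S=102.7553, (K−S)⁺=0.0000, hold=4.8898 ⇒ V=4.8898 continue | (k=1,j=1): S=128.2118, (K−S)⁺=0.0000, hold=1.1584 ⇒ V=1.1584 continue  boundary S*=-
step 0: (k=0,j=0): S=114.7800, (K−S)⁺=0.0000, hold=2.9692 ⇒ V=2.9692 continue  boundary S*=-

price = 2.9692
boundary = - - - - - 66.0020 73.7257 82.3532
tree:
2.9692
4.8898 1.1584
7.8487 2.1049 0.2613
12.2024 3.7615 0.5358 0.0000
18.2181 6.5762 1.0985 0.0000 0.0000
25.8180 11.1541 2.2521 0.0000 0.0000 0.0000
32.7326 18.0943 4.6174 0.0000 0.0000 0.0000 0.0000
38.9227 25.8180 9.4668 0.0000 0.0000 0.0000 0.0000 0.0000
44.4644 32.7326 18.0943 0.0000 0.0000 0.0000 0.0000 0.0000 0.0000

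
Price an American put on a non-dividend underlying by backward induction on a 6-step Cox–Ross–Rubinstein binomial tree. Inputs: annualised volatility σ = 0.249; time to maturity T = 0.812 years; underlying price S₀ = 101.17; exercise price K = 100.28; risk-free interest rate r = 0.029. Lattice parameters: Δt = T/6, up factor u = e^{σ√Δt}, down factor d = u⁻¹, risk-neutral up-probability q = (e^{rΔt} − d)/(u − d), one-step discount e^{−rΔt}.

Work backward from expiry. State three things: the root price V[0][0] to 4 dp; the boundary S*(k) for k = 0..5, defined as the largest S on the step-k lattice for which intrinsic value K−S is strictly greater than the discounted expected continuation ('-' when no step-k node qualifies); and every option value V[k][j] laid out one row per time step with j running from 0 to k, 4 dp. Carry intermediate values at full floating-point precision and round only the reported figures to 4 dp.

price = 7.3751
boundary = - - - 76.8610 84.2341 76.8610
tree:
7.3751
11.2980 3.4875
16.6648 5.9892 0.9987
23.4190 10.0027 1.9996 0.0000
30.1468 16.0459 4.0032 0.0000 0.0000
36.2856 23.4190 8.0147 0.0000 0.0000 0.0000
41.8871 30.1468 16.0459 0.0000 0.0000 0.0000 0.0000

Δt=0.13533  u=1.09593  d=0.91247  q=0.49855  discount=0.99608
step 6 (expiry): payoffs max(K−S,0) = 41.8871 30.1468 16.0459 0.0000 0.0000 0.0000 0.0000
step 5: (k=5,j=0): S=63.9944, (K−S)⁺=36.2856, hold=35.8928 ⇒ V=36.2856 exercise | (k=5,j=1): S=76.8610, (K−S)⁺=23.4190, hold=23.0262 ⇒ V=23.4190 exercise | (k=5,j=2): S=92.3145, (K−S)⁺=7.9655, hold=8.0147 ⇒ V=8.0147 continue | (k=5,j=3): S=110.8750, (K−S)⁺=0.0000, hold=0.0000 ⇒ V=0.0000 continue | (k=5,j=4): S=133.1673, (K−S)⁺=0.0000, hold=0.0000 ⇒ V=0.0000 continue | (k=5,j=5): S=159.9416, (K−S)⁺=0.0000, hold=0.0000 ⇒ V=0.0000 continue  boundary S*=76.8610
step 4: (k=4,j=0): S=70.1332, (K−S)⁺=30.1468, hold=29.7540 ⇒ V=30.1468 exercise | (k=4,j=1): S=84.2341, (K−S)⁺=16.0459, hold=15.6775 ⇒ V=16.0459 exercise | (k=4,j=2): S=101.1700, (K−S)⁺=0.0000, hold=4.0032 ⇒ V=4.0032 continue | (k=4,j=3): S=121.5110, (K−S)⁺=0.0000, hold=0.0000 ⇒ V=0.0000 continue | (k=4,j=4): S=145.9417, (K−S)⁺=0.0000, hold=0.0000 ⇒ V=0.0000 continue  boundary S*=84.2341
step 3: (k=3,j=0): S=76.8610, (K−S)⁺=23.4190, hold=23.0262 ⇒ V=23.4190 exercise | (k=3,j=1): S=92.3145, (K−S)⁺=7.9655, hold=10.0027 ⇒ V=10.0027 continue | (k=3,j=2): S=110.8750, (K−S)⁺=0.0000, hold=1.9996 ⇒ V=1.9996 continue | (k=3,j=3): S=133.1673, (K−S)⁺=0.0000, hold=0.0000 ⇒ V=0.0000 continue  boundary S*=76.8610
step 2: (k=2,j=0): S=84.2341, (K−S)⁺=16.0459, hold=16.6648 ⇒ V=16.6648 continue | (k=2,j=1): S=101.1700, (K−S)⁺=0.0000, hold=5.9892 ⇒ V=5.9892 continue | (k=2,j=2): S=121.5110, (K−S)⁺=0.0000, hold=0.9987 ⇒ V=0.9987 continue  boundary S*=-
step 1: (k=1,j=0): S=92.3145, (K−S)⁺=7.9655, hold=11.2980 ⇒ V=11.2980 continue | (k=1,j=1): S=110.8750, (K−S)⁺=0.0000, hold=3.4875 ⇒ V=3.4875 continue  boundary S*=-
step 0: (k=0,j=0): S=101.1700, (K−S)⁺=0.0000, hold=7.3751 ⇒ V=7.3751 continue  boundary S*=-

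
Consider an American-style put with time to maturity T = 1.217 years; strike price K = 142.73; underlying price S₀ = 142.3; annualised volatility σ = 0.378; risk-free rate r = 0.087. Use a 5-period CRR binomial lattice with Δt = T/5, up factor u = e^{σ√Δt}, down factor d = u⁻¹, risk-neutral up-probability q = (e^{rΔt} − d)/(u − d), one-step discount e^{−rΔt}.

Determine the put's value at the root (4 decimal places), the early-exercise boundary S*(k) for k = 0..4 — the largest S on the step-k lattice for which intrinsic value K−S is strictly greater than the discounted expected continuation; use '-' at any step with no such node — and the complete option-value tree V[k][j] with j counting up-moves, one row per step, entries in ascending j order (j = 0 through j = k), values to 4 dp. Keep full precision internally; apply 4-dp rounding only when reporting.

price = 18.5782
boundary = - - 97.9993 81.3265 97.9993
tree:
18.5782
29.3955 8.9871
44.7307 15.9270 2.7111
61.4035 27.3361 5.6577 0.0000
75.2397 44.7307 11.8070 0.0000 0.0000
86.7220 61.4035 24.6398 0.0000 0.0000 0.0000

Δt=0.24340  u=1.20501  d=0.82987  q=0.51056  discount=0.97905
step 5 (expiry): payoffs max(K−S,0) = 86.7220 61.4035 24.6398 0.0000 0.0000 0.0000
step 4: (k=4,j=0): S=67.4903, (K−S)⁺=75.2397, hold=72.2491 ⇒ V=75.2397 exercise | (k=4,j=1): S=97.9993, (K−S)⁺=44.7307, hold=41.7400 ⇒ V=44.7307 exercise | (k=4,j=2): S=142.3000, (K−S)⁺=0.4300, hold=11.8070 ⇒ V=11.8070 continue | (k=4,j=3): S=206.6269, (K−S)⁺=0.0000, hold=0.0000 ⇒ V=0.0000 continue | (k=4,j=4): S=300.0327, (K−S)⁺=0.0000, hold=0.0000 ⇒ V=0.0000 continue  boundary S*=97.9993
step 3: (k=3,j=0): S=81.3265, (K−S)⁺=61.4035, hold=58.4129 ⇒ V=61.4035 exercise | (k=3,j=1): S=118.0902, (K−S)⁺=24.6398, hold=27.3361 ⇒ V=27.3361 continue | (k=3,j=2): S=171.4730, (K−S)⁺=0.0000, hold=5.6577 ⇒ V=5.6577 continue | (k=3,j=3): S=248.9876, (K−S)⁺=0.0000, hold=0.0000 ⇒ V=0.0000 continue  boundary S*=81.3265
step 2: (k=2,j=0): S=97.9993, (K−S)⁺=44.7307, hold=43.0878 ⇒ V=44.7307 exercise | (k=2,j=1): S=142.3000, (K−S)⁺=0.4300, hold=15.9270 ⇒ V=15.9270 continue | (k=2,j=2): S=206.6269, (K−S)⁺=0.0000, hold=2.7111 ⇒ V=2.7111 continue  boundary S*=97.9993
step 1: (k=1,j=0): S=118.0902, (K−S)⁺=24.6398, hold=29.3955 ⇒ V=29.3955 continue | (k=1,j=1): S=171.4730, (K−S)⁺=0.0000, hold=8.9871 ⇒ V=8.9871 continue  boundary S*=-
step 0: (k=0,j=0): S=142.3000, (K−S)⁺=0.4300, hold=18.5782 ⇒ V=18.5782 continue  boundary S*=-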